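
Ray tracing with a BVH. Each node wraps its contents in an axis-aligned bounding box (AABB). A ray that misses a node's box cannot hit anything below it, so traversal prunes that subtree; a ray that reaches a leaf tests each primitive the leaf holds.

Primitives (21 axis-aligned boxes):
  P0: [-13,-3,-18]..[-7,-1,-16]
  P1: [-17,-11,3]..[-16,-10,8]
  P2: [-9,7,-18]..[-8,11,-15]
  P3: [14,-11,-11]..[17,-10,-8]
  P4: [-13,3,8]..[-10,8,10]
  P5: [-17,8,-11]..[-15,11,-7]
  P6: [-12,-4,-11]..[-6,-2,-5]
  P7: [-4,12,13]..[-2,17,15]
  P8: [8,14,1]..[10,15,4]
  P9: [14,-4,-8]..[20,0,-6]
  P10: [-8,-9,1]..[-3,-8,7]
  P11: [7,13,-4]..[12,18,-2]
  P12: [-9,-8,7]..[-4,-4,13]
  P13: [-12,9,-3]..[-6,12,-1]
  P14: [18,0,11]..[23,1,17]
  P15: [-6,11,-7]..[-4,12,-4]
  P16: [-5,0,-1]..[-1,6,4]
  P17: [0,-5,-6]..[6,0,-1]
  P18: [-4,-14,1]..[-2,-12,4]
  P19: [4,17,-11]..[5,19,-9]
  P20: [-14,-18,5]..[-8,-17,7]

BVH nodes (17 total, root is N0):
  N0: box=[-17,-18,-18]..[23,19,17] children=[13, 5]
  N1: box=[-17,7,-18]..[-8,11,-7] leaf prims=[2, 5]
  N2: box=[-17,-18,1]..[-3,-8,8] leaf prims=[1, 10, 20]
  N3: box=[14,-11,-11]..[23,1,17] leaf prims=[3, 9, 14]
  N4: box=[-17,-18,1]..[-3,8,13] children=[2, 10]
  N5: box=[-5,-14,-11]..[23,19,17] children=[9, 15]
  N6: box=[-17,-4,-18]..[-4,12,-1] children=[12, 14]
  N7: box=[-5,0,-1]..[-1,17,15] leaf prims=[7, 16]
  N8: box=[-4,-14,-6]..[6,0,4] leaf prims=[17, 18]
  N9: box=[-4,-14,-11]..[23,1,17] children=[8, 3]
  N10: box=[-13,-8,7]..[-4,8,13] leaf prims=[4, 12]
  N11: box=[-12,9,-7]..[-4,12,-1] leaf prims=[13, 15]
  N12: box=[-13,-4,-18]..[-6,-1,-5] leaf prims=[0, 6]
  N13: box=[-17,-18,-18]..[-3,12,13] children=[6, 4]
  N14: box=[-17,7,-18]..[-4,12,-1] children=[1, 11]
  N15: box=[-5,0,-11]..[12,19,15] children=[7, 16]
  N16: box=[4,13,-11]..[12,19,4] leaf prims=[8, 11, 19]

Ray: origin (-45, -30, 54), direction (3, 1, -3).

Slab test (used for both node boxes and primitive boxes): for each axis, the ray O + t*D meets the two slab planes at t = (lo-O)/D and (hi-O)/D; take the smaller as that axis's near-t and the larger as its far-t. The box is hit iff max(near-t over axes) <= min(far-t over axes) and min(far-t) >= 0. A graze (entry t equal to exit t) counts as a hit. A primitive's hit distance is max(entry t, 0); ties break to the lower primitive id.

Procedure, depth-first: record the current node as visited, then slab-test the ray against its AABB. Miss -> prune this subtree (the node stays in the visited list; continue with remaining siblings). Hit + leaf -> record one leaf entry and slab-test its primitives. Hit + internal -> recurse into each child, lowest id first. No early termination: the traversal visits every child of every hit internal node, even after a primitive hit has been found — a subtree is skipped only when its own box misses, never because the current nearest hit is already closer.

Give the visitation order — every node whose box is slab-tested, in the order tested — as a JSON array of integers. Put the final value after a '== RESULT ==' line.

Walk:
N0 x:[28/3,68/3] y:[12,49] z:[37/3,24] -> hit [37/3,68/3], descend [5, 13]
  N5 x:[40/3,68/3] y:[16,49] z:[37/3,65/3] -> hit [16,65/3], descend [9, 15]
    N9 x:[41/3,68/3] y:[16,31] z:[37/3,65/3] -> hit [16,65/3], descend [3, 8]
      N3 x:[59/3,68/3] y:[19,31] z:[37/3,65/3] -> hit [59/3,65/3] leaf, test {P3(miss), P9(miss), P14(miss)}
      N8 x:[41/3,17] y:[16,30] z:[50/3,20] -> hit [50/3,17] leaf, test {P17(miss), P18(miss)}
    N15 x:[40/3,19] y:[30,49] z:[13,65/3] -> miss, prune
  N13 x:[28/3,14] y:[12,42] z:[41/3,24] -> hit [41/3,14], descend [4, 6]
    N4 x:[28/3,14] y:[12,38] z:[41/3,53/3] -> hit [41/3,14], descend [2, 10]
      N2 x:[28/3,14] y:[12,22] z:[46/3,53/3] -> miss, prune
      N10 x:[32/3,41/3] y:[22,38] z:[41/3,47/3] -> miss, prune
    N6 x:[28/3,41/3] y:[26,42] z:[55/3,24] -> miss, prune

Summary -> nodes [0, 5, 9, 3, 8, 15, 13, 4, 2, 10, 6]; box-tests=11; leaf-entries=2; first=miss

== RESULT ==
[0, 5, 9, 3, 8, 15, 13, 4, 2, 10, 6]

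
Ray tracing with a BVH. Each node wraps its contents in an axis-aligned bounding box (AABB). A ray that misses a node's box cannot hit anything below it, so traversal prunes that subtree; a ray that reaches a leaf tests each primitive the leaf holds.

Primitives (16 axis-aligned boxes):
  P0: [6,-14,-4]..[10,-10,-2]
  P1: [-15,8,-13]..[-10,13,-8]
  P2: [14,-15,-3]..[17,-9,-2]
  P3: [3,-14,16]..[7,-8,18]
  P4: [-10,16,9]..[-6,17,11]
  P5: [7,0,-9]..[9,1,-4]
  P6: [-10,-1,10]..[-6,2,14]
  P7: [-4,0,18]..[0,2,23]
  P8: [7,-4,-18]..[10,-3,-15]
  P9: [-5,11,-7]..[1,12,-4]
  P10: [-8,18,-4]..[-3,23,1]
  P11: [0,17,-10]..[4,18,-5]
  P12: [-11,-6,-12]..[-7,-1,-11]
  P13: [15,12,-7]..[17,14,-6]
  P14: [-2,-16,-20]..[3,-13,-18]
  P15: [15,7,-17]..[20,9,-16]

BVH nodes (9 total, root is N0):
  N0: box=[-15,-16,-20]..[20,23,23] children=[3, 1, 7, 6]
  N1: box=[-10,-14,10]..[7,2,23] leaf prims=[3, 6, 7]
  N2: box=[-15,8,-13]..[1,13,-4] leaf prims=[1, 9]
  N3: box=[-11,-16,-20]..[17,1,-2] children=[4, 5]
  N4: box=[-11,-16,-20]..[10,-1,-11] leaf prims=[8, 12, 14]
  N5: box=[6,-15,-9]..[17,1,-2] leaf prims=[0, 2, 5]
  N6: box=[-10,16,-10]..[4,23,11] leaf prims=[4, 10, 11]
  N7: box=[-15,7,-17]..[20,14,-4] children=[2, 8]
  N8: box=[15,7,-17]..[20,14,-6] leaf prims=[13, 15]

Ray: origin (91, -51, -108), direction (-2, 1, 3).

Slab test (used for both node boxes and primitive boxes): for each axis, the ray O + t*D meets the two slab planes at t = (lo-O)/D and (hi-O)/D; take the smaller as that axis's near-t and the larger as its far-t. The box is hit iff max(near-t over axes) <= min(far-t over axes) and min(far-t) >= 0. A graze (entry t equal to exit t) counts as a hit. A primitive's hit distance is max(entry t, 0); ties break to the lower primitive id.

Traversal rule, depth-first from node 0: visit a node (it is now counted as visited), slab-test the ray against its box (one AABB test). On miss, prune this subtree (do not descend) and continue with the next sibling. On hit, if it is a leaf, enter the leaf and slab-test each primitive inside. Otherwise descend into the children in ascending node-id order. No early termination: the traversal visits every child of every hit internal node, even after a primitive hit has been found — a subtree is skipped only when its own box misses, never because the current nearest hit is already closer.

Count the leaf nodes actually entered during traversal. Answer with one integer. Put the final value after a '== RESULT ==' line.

Walk:
N0 x:[71/2,53] y:[35,74] z:[88/3,131/3] -> hit [71/2,131/3], descend [1, 3, 6, 7]
  N1 x:[42,101/2] y:[37,53] z:[118/3,131/3] -> hit [42,131/3] leaf, test {P3@t=42, P6(miss), P7(miss)}
  N3 x:[37,51] y:[35,52] z:[88/3,106/3] -> miss, prune
  N6 x:[87/2,101/2] y:[67,74] z:[98/3,119/3] -> miss, prune
  N7 x:[71/2,53] y:[58,65] z:[91/3,104/3] -> miss, prune

5 AABB tests over nodes [0, 1, 3, 6, 7]; 1 leaf entered; closest P3.

== RESULT ==
1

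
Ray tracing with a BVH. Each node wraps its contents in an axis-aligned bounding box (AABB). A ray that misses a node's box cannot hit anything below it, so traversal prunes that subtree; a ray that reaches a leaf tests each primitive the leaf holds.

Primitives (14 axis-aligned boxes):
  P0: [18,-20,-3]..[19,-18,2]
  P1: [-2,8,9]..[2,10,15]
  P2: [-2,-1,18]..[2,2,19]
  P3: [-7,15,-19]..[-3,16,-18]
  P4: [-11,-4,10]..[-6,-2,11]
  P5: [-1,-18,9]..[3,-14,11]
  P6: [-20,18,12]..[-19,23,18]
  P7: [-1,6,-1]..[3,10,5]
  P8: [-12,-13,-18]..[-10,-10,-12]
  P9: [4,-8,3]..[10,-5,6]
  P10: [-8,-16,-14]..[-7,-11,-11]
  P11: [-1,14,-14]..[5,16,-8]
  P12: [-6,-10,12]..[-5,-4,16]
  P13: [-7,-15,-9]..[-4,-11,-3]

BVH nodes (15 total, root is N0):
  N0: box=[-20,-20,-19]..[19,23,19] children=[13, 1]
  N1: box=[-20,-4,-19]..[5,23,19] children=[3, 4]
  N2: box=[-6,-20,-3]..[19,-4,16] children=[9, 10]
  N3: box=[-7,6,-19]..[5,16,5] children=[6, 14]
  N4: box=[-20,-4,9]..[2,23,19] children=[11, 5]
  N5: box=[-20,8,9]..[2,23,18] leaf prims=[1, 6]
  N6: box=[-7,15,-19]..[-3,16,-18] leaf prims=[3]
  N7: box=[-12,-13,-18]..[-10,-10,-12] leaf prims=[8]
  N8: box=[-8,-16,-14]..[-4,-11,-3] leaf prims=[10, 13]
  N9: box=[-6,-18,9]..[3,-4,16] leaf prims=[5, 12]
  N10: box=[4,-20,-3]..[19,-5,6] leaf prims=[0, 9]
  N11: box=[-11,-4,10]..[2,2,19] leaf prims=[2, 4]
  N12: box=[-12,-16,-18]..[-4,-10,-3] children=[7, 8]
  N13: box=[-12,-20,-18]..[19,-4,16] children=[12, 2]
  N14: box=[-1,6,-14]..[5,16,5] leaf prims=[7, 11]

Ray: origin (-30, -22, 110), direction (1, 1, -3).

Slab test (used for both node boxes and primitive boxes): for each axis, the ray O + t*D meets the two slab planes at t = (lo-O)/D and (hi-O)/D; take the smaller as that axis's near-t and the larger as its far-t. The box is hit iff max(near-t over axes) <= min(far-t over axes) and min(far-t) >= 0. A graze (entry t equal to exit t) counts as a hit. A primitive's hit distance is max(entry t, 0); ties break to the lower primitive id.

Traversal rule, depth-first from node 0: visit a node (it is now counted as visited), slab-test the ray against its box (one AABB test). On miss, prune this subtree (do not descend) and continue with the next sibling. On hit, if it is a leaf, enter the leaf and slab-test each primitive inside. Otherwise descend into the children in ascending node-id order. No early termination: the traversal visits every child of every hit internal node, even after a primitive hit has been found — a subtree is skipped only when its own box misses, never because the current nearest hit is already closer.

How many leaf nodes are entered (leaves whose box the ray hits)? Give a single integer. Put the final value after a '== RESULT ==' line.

Walk:
N0 x:[10,49] y:[2,45] z:[91/3,43] -> hit [91/3,43], descend [1, 13]
  N1 x:[10,35] y:[18,45] z:[91/3,43] -> hit [91/3,35], descend [3, 4]
    N3 x:[23,35] y:[28,38] z:[35,43] -> hit [35,35], descend [6, 14]
      N6 x:[23,27] y:[37,38] z:[128/3,43] -> miss, prune
      N14 x:[29,35] y:[28,38] z:[35,124/3] -> hit [35,35] leaf, test {P7(miss), P11(miss)}
    N4 x:[10,32] y:[18,45] z:[91/3,101/3] -> hit [91/3,32], descend [5, 11]
      N5 x:[10,32] y:[30,45] z:[92/3,101/3] -> hit [92/3,32] leaf, test {P1@t=95/3, P6(miss)}
      N11 x:[19,32] y:[18,24] z:[91/3,100/3] -> miss, prune
  N13 x:[18,49] y:[2,18] z:[94/3,128/3] -> miss, prune

Summary -> nodes [0, 1, 3, 6, 14, 4, 5, 11, 13]; box-tests=9; leaf-entries=2; first=P1

== RESULT ==
2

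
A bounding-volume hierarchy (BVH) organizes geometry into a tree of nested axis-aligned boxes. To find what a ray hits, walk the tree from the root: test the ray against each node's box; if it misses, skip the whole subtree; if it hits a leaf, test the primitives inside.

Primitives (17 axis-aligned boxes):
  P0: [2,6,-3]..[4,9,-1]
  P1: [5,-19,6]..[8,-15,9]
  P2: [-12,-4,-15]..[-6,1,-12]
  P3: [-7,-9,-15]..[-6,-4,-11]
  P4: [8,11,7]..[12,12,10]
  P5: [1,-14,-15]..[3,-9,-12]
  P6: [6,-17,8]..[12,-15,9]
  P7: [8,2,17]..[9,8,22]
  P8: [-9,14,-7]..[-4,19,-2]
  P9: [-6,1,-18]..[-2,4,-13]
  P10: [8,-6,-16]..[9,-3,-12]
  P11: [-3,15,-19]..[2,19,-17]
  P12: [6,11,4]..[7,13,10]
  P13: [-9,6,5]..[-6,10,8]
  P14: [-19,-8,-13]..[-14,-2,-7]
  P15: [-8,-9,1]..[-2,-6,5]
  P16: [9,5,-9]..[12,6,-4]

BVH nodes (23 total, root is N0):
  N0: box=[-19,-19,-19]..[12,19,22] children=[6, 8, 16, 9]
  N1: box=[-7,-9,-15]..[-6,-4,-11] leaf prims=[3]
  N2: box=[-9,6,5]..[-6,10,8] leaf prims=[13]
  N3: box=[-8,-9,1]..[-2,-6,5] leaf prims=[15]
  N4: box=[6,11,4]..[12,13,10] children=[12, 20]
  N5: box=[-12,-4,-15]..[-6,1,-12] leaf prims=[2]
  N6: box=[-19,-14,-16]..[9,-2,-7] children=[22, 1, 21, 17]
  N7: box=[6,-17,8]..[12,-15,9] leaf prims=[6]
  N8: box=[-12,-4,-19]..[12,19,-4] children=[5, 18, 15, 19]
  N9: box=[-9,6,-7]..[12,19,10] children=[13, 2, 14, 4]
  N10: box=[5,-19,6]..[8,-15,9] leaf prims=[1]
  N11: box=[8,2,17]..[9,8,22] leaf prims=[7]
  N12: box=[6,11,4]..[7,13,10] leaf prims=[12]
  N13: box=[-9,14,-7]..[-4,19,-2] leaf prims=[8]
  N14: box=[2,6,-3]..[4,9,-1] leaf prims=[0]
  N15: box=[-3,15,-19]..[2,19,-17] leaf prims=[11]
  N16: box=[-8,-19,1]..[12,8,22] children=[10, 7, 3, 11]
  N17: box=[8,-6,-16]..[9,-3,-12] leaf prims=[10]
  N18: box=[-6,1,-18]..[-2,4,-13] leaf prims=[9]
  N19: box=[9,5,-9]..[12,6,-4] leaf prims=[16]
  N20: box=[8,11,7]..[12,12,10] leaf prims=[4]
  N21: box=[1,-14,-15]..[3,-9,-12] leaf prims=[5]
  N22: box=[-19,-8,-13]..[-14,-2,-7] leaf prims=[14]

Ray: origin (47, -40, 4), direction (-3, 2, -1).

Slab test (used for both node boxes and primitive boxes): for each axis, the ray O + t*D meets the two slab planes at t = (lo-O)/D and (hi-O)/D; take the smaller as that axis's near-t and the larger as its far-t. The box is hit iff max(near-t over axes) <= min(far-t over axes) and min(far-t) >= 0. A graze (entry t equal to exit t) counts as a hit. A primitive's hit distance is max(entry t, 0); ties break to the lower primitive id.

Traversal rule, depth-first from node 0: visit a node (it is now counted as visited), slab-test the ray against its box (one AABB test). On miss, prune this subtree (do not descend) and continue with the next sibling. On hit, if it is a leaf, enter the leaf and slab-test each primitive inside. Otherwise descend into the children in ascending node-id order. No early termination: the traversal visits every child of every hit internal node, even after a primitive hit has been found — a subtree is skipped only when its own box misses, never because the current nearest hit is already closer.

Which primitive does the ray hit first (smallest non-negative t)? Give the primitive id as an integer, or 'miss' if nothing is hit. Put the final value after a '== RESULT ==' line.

Trace the traversal:
N0 x:[35/3,22] y:[21/2,59/2] z:[-18,23] -> hit [35/3,22], descend [6, 8, 9, 16]
  N6 x:[38/3,22] y:[13,19] z:[11,20] -> hit [13,19], descend [1, 17, 21, 22]
    N1 x:[53/3,18] y:[31/2,18] z:[15,19] -> hit [53/3,18] leaf, test {P3@t=53/3}
    N17 x:[38/3,13] y:[17,37/2] z:[16,20] -> miss, prune
    N21 x:[44/3,46/3] y:[13,31/2] z:[16,19] -> miss, prune
    N22 x:[61/3,22] y:[16,19] z:[11,17] -> miss, prune
  N8 x:[35/3,59/3] y:[18,59/2] z:[8,23] -> hit [18,59/3], descend [5, 15, 18, 19]
    N5 x:[53/3,59/3] y:[18,41/2] z:[16,19] -> hit [18,19] leaf, test {P2@t=18}
    N15 x:[15,50/3] y:[55/2,59/2] z:[21,23] -> miss, prune
    N18 x:[49/3,53/3] y:[41/2,22] z:[17,22] -> miss, prune
    N19 x:[35/3,38/3] y:[45/2,23] z:[8,13] -> miss, prune
  N9 x:[35/3,56/3] y:[23,59/2] z:[-6,11] -> miss, prune
  N16 x:[35/3,55/3] y:[21/2,24] z:[-18,3] -> miss, prune

Summary -> nodes [0, 6, 1, 17, 21, 22, 8, 5, 15, 18, 19, 9, 16]; box-tests=13; leaf-entries=2; first=P3

== RESULT ==
3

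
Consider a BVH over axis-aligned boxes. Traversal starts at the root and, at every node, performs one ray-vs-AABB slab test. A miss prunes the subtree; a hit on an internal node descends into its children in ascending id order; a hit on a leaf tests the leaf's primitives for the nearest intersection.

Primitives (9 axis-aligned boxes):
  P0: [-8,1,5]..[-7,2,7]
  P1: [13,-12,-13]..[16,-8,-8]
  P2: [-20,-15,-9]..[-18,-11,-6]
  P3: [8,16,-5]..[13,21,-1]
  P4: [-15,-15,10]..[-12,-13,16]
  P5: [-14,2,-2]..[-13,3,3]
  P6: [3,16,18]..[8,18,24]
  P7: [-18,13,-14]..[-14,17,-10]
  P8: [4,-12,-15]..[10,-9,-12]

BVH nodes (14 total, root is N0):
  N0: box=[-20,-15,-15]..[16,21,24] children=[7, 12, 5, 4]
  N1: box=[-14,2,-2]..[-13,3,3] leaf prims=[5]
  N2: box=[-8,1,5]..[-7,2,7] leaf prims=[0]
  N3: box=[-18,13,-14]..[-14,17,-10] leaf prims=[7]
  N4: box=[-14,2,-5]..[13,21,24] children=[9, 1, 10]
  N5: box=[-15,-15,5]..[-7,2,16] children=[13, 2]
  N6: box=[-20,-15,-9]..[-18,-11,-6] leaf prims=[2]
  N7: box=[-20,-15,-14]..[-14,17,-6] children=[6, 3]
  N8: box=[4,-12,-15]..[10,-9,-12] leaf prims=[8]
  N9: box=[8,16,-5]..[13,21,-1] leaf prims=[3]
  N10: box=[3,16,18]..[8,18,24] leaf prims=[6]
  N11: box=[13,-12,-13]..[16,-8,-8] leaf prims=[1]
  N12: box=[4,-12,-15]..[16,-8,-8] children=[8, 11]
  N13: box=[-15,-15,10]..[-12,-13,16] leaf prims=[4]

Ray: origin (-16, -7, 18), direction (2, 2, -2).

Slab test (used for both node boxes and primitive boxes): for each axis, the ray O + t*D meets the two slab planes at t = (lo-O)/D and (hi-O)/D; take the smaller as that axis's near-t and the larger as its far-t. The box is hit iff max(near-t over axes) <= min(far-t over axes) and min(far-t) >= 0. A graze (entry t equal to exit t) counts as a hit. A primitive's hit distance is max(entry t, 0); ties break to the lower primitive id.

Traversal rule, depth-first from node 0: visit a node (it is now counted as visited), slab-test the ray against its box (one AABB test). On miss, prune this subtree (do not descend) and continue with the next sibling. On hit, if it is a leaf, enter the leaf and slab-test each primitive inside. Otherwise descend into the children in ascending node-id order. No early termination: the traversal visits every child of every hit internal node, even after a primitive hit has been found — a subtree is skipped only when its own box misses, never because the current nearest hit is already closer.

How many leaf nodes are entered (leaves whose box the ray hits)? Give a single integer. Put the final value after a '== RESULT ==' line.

Walk:
N0 x:[-2,16] y:[-4,14] z:[-3,33/2] -> hit [-2,14], descend [4, 5, 7, 12]
  N4 x:[1,29/2] y:[9/2,14] z:[-3,23/2] -> hit [9/2,23/2], descend [1, 9, 10]
    N1 x:[1,3/2] y:[9/2,5] z:[15/2,10] -> miss, prune
    N9 x:[12,29/2] y:[23/2,14] z:[19/2,23/2] -> miss, prune
    N10 x:[19/2,12] y:[23/2,25/2] z:[-3,0] -> miss, prune
  N5 x:[1/2,9/2] y:[-4,9/2] z:[1,13/2] -> hit [1,9/2], descend [2, 13]
    N2 x:[4,9/2] y:[4,9/2] z:[11/2,13/2] -> miss, prune
    N13 x:[1/2,2] y:[-4,-3] z:[1,4] -> miss, prune
  N7 x:[-2,1] y:[-4,12] z:[12,16] -> miss, prune
  N12 x:[10,16] y:[-5/2,-1/2] z:[13,33/2] -> miss, prune

Visited [0, 4, 1, 9, 10, 5, 2, 13, 7, 12]. Tests: 10 box, 0 leaf. Nearest: miss.

== RESULT ==
0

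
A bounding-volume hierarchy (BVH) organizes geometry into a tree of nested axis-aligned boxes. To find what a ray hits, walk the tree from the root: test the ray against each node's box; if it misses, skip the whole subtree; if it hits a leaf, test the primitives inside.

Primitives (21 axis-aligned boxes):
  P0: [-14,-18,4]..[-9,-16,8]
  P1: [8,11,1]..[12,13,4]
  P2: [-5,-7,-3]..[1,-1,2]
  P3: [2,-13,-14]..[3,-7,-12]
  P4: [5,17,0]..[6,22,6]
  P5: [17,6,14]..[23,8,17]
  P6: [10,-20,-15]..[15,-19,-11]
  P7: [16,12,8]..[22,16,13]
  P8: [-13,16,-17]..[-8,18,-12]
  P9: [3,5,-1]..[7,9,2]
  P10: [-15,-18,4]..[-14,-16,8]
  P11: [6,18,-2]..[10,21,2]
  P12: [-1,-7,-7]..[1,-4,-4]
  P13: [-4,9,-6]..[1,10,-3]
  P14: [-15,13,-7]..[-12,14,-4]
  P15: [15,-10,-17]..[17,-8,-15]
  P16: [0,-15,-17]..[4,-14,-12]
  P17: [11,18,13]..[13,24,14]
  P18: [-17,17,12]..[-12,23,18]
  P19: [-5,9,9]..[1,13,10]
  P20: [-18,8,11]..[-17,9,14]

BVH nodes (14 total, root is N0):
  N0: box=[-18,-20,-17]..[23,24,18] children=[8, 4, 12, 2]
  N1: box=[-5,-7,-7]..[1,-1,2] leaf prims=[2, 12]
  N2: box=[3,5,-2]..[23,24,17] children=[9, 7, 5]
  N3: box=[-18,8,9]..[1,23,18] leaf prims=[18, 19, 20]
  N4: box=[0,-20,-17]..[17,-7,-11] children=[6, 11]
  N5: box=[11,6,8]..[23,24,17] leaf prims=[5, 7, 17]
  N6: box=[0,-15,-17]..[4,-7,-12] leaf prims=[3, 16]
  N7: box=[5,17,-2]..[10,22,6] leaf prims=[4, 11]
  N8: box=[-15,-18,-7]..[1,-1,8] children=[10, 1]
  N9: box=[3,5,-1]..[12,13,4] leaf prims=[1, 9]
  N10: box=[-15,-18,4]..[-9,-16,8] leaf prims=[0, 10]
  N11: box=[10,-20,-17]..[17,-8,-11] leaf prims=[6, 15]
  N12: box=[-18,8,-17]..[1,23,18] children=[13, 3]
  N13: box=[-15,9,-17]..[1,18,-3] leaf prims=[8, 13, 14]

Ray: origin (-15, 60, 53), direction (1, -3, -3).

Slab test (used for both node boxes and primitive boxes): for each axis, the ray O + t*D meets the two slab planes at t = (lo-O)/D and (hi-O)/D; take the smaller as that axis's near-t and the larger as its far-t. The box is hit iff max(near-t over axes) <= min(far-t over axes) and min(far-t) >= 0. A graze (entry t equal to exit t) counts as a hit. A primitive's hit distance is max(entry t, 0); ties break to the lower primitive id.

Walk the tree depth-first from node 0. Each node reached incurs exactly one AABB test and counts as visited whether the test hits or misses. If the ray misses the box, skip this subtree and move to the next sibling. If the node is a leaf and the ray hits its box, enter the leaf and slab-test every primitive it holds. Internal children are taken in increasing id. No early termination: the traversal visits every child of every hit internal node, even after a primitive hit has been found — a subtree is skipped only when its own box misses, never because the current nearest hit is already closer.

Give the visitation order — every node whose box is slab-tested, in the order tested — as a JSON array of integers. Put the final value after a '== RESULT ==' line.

Trace the traversal:
N0 x:[-3,38] y:[12,80/3] z:[35/3,70/3] -> hit [12,70/3], descend [2, 4, 8, 12]
  N2 x:[18,38] y:[12,55/3] z:[12,55/3] -> hit [18,55/3], descend [5, 7, 9]
    N5 x:[26,38] y:[12,18] z:[12,15] -> miss, prune
    N7 x:[20,25] y:[38/3,43/3] z:[47/3,55/3] -> miss, prune
    N9 x:[18,27] y:[47/3,55/3] z:[49/3,18] -> hit [18,18] leaf, test {P1(miss), P9@t=18}
  N4 x:[15,32] y:[67/3,80/3] z:[64/3,70/3] -> hit [67/3,70/3], descend [6, 11]
    N6 x:[15,19] y:[67/3,25] z:[65/3,70/3] -> miss, prune
    N11 x:[25,32] y:[68/3,80/3] z:[64/3,70/3] -> miss, prune
  N8 x:[0,16] y:[61/3,26] z:[15,20] -> miss, prune
  N12 x:[-3,16] y:[37/3,52/3] z:[35/3,70/3] -> hit [37/3,16], descend [3, 13]
    N3 x:[-3,16] y:[37/3,52/3] z:[35/3,44/3] -> hit [37/3,44/3] leaf, test {P18(miss), P19(miss), P20(miss)}
    N13 x:[0,16] y:[14,17] z:[56/3,70/3] -> miss, prune

order=[0, 2, 5, 7, 9, 4, 6, 11, 8, 12, 3, 13]  |boxes|=12  |leaves|=2  hit=P9

== RESULT ==
[0, 2, 5, 7, 9, 4, 6, 11, 8, 12, 3, 13]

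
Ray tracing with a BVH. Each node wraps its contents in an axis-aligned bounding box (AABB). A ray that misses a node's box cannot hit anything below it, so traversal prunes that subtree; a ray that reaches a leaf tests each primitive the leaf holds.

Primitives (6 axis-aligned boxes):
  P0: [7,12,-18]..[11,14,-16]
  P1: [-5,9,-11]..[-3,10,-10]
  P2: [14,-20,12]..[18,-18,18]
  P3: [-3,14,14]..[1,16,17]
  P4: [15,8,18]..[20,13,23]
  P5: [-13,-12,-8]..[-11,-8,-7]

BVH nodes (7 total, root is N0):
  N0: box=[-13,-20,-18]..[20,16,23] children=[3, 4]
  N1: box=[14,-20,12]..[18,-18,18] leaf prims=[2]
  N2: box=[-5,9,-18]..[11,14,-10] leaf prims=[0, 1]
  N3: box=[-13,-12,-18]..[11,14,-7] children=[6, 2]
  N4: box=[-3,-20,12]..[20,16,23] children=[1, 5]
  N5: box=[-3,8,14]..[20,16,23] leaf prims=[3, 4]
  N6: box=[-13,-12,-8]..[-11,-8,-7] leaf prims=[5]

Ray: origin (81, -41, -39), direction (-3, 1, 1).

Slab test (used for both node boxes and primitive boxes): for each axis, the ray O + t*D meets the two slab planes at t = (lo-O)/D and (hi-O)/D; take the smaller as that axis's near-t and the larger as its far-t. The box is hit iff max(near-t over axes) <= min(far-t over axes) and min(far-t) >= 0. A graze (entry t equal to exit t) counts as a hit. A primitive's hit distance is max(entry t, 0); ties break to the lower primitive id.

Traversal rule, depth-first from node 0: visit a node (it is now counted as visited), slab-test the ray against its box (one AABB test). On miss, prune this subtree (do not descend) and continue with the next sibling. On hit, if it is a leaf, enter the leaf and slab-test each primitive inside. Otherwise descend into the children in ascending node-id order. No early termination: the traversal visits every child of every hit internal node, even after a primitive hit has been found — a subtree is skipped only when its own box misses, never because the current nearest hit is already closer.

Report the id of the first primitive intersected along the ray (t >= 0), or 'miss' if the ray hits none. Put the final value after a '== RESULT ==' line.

Traverse from the root:
N0 x:[61/3,94/3] y:[21,57] z:[21,62] -> hit [21,94/3], descend [3, 4]
  N3 x:[70/3,94/3] y:[29,55] z:[21,32] -> hit [29,94/3], descend [2, 6]
    N2 x:[70/3,86/3] y:[50,55] z:[21,29] -> miss, prune
    N6 x:[92/3,94/3] y:[29,33] z:[31,32] -> hit [31,94/3] leaf, test {P5@t=31}
  N4 x:[61/3,28] y:[21,57] z:[51,62] -> miss, prune

order=[0, 3, 2, 6, 4]  |boxes|=5  |leaves|=1  hit=P5

== RESULT ==
5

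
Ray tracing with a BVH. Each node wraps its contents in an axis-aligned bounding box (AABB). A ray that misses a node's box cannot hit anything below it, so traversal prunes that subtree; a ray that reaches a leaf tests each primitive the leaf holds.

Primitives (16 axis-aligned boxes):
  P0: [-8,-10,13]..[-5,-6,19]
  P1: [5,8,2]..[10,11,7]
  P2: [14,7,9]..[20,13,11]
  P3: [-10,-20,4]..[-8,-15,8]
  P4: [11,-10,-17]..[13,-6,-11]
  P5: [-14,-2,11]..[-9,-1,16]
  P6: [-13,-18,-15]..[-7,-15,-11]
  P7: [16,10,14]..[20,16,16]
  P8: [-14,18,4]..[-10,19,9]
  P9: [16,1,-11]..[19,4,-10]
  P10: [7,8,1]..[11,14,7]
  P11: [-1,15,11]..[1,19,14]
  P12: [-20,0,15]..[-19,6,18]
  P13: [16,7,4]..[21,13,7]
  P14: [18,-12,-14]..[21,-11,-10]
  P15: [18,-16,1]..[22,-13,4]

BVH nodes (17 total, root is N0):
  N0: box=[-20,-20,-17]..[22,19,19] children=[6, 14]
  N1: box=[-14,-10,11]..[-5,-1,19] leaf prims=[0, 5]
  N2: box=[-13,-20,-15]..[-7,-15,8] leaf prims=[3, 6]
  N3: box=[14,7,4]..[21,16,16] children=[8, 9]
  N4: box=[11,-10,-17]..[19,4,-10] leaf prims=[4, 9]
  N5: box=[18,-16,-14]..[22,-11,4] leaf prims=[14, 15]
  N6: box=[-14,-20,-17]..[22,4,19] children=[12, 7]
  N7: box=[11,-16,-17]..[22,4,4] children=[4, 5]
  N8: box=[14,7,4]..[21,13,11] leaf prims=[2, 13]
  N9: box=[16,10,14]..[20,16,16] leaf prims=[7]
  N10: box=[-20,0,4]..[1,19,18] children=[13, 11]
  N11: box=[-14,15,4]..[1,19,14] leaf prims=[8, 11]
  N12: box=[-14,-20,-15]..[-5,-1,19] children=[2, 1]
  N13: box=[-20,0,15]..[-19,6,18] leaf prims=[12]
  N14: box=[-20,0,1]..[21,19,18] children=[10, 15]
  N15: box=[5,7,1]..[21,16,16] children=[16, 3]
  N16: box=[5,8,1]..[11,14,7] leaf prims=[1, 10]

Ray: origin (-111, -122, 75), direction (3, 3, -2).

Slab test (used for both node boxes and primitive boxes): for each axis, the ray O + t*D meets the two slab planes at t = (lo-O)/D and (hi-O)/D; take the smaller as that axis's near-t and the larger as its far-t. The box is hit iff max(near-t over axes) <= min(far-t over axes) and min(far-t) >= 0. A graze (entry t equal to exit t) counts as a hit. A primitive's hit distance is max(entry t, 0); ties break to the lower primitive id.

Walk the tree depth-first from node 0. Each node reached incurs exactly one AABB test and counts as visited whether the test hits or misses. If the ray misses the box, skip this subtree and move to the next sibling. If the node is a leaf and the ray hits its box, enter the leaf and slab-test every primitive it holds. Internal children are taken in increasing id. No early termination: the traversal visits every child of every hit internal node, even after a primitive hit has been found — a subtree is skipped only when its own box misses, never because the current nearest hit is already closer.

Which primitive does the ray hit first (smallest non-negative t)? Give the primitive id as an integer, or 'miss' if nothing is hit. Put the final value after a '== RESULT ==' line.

Traverse from the root:
N0 x:[91/3,133/3] y:[34,47] z:[28,46] -> hit [34,133/3], descend [6, 14]
  N6 x:[97/3,133/3] y:[34,42] z:[28,46] -> hit [34,42], descend [7, 12]
    N7 x:[122/3,133/3] y:[106/3,42] z:[71/2,46] -> hit [122/3,42], descend [4, 5]
      N4 x:[122/3,130/3] y:[112/3,42] z:[85/2,46] -> miss, prune
      N5 x:[43,133/3] y:[106/3,37] z:[71/2,89/2] -> miss, prune
    N12 x:[97/3,106/3] y:[34,121/3] z:[28,45] -> hit [34,106/3], descend [1, 2]
      N1 x:[97/3,106/3] y:[112/3,121/3] z:[28,32] -> miss, prune
      N2 x:[98/3,104/3] y:[34,107/3] z:[67/2,45] -> hit [34,104/3] leaf, test {P3@t=34, P6(miss)}
  N14 x:[91/3,44] y:[122/3,47] z:[57/2,37] -> miss, prune

order=[0, 6, 7, 4, 5, 12, 1, 2, 14]  |boxes|=9  |leaves|=1  hit=P3

== RESULT ==
3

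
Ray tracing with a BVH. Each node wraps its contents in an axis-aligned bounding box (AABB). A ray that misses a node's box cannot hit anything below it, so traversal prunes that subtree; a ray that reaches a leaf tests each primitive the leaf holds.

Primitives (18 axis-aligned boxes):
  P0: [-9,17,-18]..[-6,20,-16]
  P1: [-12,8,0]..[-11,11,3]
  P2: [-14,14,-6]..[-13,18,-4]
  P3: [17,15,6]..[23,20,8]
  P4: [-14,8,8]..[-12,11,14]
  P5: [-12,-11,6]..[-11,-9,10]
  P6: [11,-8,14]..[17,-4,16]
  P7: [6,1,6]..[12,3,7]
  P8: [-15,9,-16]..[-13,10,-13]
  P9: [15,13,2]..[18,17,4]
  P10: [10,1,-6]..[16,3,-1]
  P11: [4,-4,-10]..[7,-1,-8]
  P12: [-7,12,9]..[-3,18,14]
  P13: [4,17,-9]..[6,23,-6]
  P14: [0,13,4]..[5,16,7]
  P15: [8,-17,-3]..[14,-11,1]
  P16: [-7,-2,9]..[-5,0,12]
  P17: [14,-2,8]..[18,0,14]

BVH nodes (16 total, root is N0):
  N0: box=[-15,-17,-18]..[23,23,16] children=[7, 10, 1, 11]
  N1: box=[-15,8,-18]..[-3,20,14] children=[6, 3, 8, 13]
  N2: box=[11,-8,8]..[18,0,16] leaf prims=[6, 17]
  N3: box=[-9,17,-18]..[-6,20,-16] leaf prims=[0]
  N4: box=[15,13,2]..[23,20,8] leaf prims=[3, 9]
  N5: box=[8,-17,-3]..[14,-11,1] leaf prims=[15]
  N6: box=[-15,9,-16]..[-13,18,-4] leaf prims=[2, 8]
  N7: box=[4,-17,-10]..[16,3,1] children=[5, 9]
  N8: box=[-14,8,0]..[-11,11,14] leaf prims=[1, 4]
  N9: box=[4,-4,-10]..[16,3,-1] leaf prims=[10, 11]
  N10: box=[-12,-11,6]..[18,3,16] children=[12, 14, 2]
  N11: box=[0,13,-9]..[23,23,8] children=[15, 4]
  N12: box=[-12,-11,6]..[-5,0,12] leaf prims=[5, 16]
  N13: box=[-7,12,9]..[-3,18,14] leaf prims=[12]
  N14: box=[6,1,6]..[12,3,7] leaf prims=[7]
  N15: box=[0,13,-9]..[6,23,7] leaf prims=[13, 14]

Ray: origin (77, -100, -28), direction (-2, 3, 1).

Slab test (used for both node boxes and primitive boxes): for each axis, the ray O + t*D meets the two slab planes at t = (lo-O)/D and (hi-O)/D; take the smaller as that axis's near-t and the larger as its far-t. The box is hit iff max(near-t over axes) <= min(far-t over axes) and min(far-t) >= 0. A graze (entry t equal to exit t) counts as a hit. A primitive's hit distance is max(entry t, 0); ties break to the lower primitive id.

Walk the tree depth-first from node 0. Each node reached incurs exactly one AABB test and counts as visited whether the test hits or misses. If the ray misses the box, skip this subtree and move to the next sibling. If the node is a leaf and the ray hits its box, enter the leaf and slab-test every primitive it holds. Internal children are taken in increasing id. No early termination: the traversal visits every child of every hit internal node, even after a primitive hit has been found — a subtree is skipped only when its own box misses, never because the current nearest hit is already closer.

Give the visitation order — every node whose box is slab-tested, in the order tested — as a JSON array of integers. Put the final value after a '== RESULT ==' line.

Traverse from the root:
N0 x:[27,46] y:[83/3,41] z:[10,44] -> hit [83/3,41], descend [1, 7, 10, 11]
  N1 x:[40,46] y:[36,40] z:[10,42] -> hit [40,40], descend [3, 6, 8, 13]
    N3 x:[83/2,43] y:[39,40] z:[10,12] -> miss, prune
    N6 x:[45,46] y:[109/3,118/3] z:[12,24] -> miss, prune
    N8 x:[44,91/2] y:[36,37] z:[28,42] -> miss, prune
    N13 x:[40,42] y:[112/3,118/3] z:[37,42] -> miss, prune
  N7 x:[61/2,73/2] y:[83/3,103/3] z:[18,29] -> miss, prune
  N10 x:[59/2,89/2] y:[89/3,103/3] z:[34,44] -> hit [34,103/3], descend [2, 12, 14]
    N2 x:[59/2,33] y:[92/3,100/3] z:[36,44] -> miss, prune
    N12 x:[41,89/2] y:[89/3,100/3] z:[34,40] -> miss, prune
    N14 x:[65/2,71/2] y:[101/3,103/3] z:[34,35] -> hit [34,103/3] leaf, test {P7@t=34}
  N11 x:[27,77/2] y:[113/3,41] z:[19,36] -> miss, prune

Summary -> nodes [0, 1, 3, 6, 8, 13, 7, 10, 2, 12, 14, 11]; box-tests=12; leaf-entries=1; first=P7

== RESULT ==
[0, 1, 3, 6, 8, 13, 7, 10, 2, 12, 14, 11]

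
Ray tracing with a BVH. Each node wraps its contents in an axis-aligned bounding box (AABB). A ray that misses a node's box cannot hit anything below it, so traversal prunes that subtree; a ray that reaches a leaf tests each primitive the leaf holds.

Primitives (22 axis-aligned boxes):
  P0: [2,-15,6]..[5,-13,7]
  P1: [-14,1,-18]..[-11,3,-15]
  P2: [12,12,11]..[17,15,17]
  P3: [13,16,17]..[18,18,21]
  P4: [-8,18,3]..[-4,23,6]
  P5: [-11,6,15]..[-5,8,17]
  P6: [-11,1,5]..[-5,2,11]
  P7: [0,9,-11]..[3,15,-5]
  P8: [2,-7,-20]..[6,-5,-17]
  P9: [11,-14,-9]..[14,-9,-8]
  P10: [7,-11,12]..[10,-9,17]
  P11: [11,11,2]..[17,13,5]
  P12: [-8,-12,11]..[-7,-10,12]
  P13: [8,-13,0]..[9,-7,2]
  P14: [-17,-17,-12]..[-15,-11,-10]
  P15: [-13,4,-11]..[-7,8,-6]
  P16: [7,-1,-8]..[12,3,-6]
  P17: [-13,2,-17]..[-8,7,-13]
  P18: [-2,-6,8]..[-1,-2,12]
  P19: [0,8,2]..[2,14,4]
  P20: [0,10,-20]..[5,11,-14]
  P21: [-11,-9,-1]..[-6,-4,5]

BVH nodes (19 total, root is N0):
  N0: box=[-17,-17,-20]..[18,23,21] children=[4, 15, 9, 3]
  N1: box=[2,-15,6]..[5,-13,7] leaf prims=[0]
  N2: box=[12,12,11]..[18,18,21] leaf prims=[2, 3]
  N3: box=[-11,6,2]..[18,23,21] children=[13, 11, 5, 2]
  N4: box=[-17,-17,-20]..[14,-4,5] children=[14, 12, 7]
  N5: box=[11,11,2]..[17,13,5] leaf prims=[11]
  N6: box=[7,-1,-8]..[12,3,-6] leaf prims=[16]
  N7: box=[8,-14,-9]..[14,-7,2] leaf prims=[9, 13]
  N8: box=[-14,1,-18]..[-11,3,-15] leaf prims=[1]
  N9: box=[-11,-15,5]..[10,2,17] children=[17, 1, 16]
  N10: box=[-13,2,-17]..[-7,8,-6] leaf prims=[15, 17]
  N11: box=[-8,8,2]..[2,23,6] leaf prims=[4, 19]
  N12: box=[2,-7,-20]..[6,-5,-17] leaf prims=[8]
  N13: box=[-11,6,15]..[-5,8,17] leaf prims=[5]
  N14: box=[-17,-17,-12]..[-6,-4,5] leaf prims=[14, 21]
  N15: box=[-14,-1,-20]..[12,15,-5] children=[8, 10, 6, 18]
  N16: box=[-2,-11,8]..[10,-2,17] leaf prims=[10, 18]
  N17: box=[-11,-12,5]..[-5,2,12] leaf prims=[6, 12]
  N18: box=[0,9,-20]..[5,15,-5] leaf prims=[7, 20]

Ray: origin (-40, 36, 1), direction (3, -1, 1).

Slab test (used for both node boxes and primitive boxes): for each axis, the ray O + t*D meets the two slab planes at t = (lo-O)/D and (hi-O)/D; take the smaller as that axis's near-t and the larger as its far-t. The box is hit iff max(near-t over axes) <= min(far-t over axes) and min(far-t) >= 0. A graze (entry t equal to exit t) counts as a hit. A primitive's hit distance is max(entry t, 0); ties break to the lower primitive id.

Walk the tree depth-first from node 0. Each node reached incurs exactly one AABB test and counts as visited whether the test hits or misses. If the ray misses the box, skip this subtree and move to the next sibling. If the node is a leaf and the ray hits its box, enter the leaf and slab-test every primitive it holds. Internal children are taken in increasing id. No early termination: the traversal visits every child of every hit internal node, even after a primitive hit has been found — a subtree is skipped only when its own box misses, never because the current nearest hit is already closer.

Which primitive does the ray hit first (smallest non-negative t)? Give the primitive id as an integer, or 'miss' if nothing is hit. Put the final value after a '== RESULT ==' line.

Trace the traversal:
N0 x:[23/3,58/3] y:[13,53] z:[-21,20] -> hit [13,58/3], descend [3, 4, 9, 15]
  N3 x:[29/3,58/3] y:[13,30] z:[1,20] -> hit [13,58/3], descend [2, 5, 11, 13]
    N2 x:[52/3,58/3] y:[18,24] z:[10,20] -> hit [18,58/3] leaf, test {P2(miss), P3@t=18}
    N5 x:[17,19] y:[23,25] z:[1,4] -> miss, prune
    N11 x:[32/3,14] y:[13,28] z:[1,5] -> miss, prune
    N13 x:[29/3,35/3] y:[28,30] z:[14,16] -> miss, prune
  N4 x:[23/3,18] y:[40,53] z:[-21,4] -> miss, prune
  N9 x:[29/3,50/3] y:[34,51] z:[4,16] -> miss, prune
  N15 x:[26/3,52/3] y:[21,37] z:[-21,-6] -> miss, prune

Summary -> nodes [0, 3, 2, 5, 11, 13, 4, 9, 15]; box-tests=9; leaf-entries=1; first=P3

== RESULT ==
3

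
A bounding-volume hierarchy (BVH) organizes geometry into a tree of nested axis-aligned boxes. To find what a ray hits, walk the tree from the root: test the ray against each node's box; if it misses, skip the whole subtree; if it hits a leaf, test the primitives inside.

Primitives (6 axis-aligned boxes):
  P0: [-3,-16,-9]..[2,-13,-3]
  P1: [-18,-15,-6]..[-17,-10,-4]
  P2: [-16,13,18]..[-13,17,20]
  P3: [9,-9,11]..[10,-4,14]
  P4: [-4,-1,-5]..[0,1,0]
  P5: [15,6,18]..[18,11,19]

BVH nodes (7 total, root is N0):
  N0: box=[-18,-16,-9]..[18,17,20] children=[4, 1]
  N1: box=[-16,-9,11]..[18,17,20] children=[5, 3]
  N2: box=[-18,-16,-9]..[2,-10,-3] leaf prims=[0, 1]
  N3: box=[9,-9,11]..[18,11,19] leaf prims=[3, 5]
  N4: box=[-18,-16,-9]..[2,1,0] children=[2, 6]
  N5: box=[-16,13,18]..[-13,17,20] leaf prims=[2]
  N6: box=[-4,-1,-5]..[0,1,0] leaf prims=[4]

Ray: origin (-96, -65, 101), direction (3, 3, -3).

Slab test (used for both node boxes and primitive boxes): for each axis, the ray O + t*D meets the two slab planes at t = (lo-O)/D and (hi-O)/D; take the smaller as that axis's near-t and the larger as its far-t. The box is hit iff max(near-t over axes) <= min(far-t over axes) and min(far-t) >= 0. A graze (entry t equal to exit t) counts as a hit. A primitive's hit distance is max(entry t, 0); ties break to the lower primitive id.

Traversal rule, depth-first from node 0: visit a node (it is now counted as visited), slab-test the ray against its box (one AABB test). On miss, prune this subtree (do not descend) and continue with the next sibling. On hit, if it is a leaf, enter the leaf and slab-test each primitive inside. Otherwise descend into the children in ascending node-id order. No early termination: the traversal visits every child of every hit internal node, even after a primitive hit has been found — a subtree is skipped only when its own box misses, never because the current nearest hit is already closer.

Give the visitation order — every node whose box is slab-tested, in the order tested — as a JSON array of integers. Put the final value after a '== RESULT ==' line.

Walk:
N0 x:[26,38] y:[49/3,82/3] z:[27,110/3] -> hit [27,82/3], descend [1, 4]
  N1 x:[80/3,38] y:[56/3,82/3] z:[27,30] -> hit [27,82/3], descend [3, 5]
    N3 x:[35,38] y:[56/3,76/3] z:[82/3,30] -> miss, prune
    N5 x:[80/3,83/3] y:[26,82/3] z:[27,83/3] -> hit [27,82/3] leaf, test {P2@t=27}
  N4 x:[26,98/3] y:[49/3,22] z:[101/3,110/3] -> miss, prune

Visited [0, 1, 3, 5, 4]. Tests: 5 box, 1 leaf. Nearest: P2.

== RESULT ==
[0, 1, 3, 5, 4]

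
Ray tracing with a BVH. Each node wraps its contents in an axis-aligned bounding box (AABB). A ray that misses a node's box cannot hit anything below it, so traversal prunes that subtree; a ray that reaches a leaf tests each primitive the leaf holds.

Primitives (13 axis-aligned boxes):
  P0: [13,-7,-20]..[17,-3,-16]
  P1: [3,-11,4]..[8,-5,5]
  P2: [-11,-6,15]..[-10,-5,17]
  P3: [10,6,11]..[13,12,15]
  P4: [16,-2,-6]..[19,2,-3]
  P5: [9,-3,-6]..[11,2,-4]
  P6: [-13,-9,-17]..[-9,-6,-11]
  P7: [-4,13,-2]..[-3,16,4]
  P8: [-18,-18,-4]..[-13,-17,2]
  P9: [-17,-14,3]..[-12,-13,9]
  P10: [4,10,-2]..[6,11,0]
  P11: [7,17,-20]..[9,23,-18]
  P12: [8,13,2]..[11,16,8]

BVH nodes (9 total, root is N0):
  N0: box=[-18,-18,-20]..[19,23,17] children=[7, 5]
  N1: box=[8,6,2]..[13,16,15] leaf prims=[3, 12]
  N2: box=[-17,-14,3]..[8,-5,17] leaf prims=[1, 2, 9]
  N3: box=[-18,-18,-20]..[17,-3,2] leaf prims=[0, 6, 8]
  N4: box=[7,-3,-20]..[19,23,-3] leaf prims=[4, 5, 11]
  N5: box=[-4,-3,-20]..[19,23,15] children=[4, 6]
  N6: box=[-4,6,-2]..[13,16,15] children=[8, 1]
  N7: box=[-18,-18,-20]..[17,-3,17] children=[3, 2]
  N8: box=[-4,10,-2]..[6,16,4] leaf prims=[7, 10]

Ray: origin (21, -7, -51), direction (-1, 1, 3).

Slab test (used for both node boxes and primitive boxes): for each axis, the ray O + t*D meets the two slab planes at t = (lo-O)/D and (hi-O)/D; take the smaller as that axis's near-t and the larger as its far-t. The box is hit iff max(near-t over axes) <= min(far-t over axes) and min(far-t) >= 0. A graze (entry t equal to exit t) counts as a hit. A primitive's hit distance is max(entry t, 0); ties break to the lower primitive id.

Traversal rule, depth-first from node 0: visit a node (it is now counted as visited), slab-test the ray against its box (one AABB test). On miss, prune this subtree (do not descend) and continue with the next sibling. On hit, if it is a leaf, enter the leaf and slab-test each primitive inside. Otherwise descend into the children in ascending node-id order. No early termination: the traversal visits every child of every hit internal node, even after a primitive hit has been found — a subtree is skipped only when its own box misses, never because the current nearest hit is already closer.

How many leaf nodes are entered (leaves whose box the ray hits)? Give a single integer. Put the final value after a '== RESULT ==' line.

Walk:
N0 x:[2,39] y:[-11,30] z:[31/3,68/3] -> hit [31/3,68/3], descend [5, 7]
  N5 x:[2,25] y:[4,30] z:[31/3,22] -> hit [31/3,22], descend [4, 6]
    N4 x:[2,14] y:[4,30] z:[31/3,16] -> hit [31/3,14] leaf, test {P4(miss), P5(miss), P11(miss)}
    N6 x:[8,25] y:[13,23] z:[49/3,22] -> hit [49/3,22], descend [1, 8]
      N1 x:[8,13] y:[13,23] z:[53/3,22] -> miss, prune
      N8 x:[15,25] y:[17,23] z:[49/3,55/3] -> hit [17,55/3] leaf, test {P7(miss), P10@t=17}
  N7 x:[4,39] y:[-11,4] z:[31/3,68/3] -> miss, prune

7 AABB tests over nodes [0, 5, 4, 6, 1, 8, 7]; 2 leaves entered; closest P10.

== RESULT ==
2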